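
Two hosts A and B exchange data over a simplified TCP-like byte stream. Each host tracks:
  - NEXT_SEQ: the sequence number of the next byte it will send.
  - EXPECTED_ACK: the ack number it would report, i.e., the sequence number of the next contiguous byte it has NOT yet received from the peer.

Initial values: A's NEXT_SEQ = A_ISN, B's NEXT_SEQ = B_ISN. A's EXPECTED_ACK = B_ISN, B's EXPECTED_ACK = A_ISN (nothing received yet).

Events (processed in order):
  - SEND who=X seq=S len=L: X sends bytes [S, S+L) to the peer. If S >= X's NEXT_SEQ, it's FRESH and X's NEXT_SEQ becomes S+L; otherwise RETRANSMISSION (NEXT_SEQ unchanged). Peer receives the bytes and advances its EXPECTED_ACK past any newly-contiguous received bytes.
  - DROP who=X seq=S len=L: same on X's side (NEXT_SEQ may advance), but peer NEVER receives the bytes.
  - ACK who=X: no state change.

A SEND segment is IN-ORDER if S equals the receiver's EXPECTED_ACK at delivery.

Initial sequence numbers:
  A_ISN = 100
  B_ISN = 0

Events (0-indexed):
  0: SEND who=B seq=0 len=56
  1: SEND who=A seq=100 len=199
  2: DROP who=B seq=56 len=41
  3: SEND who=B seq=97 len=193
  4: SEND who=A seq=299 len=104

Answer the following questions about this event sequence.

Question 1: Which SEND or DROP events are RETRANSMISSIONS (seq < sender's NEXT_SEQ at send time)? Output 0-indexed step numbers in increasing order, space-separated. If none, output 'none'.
Step 0: SEND seq=0 -> fresh
Step 1: SEND seq=100 -> fresh
Step 2: DROP seq=56 -> fresh
Step 3: SEND seq=97 -> fresh
Step 4: SEND seq=299 -> fresh

Answer: none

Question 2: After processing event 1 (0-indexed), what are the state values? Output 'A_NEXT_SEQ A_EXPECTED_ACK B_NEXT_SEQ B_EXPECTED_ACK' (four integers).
After event 0: A_seq=100 A_ack=56 B_seq=56 B_ack=100
After event 1: A_seq=299 A_ack=56 B_seq=56 B_ack=299

299 56 56 299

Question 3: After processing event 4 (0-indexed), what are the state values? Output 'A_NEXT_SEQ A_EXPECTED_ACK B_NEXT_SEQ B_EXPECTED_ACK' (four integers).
After event 0: A_seq=100 A_ack=56 B_seq=56 B_ack=100
After event 1: A_seq=299 A_ack=56 B_seq=56 B_ack=299
After event 2: A_seq=299 A_ack=56 B_seq=97 B_ack=299
After event 3: A_seq=299 A_ack=56 B_seq=290 B_ack=299
After event 4: A_seq=403 A_ack=56 B_seq=290 B_ack=403

403 56 290 403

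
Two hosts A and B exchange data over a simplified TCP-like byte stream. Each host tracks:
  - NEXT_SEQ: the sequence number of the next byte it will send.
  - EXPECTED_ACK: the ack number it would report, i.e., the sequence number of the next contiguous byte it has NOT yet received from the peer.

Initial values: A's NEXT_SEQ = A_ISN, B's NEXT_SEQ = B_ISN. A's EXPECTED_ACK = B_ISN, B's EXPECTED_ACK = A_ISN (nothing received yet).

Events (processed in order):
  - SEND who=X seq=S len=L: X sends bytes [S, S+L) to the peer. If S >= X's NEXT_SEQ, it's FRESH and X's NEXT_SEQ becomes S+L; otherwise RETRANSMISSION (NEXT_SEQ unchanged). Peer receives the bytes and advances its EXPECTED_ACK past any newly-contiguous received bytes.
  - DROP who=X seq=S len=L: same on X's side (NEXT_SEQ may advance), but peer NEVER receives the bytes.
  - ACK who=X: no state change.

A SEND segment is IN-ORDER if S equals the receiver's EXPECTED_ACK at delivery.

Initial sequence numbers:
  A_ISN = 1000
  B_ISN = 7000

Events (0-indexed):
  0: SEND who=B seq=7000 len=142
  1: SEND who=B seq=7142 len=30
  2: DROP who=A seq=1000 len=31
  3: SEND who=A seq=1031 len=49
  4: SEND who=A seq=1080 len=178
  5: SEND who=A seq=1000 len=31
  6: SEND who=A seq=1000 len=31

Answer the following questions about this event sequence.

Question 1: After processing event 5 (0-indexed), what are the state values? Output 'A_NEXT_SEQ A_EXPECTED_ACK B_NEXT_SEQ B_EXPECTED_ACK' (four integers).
After event 0: A_seq=1000 A_ack=7142 B_seq=7142 B_ack=1000
After event 1: A_seq=1000 A_ack=7172 B_seq=7172 B_ack=1000
After event 2: A_seq=1031 A_ack=7172 B_seq=7172 B_ack=1000
After event 3: A_seq=1080 A_ack=7172 B_seq=7172 B_ack=1000
After event 4: A_seq=1258 A_ack=7172 B_seq=7172 B_ack=1000
After event 5: A_seq=1258 A_ack=7172 B_seq=7172 B_ack=1258

1258 7172 7172 1258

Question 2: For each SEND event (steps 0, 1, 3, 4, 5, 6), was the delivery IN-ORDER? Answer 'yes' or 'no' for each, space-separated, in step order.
Step 0: SEND seq=7000 -> in-order
Step 1: SEND seq=7142 -> in-order
Step 3: SEND seq=1031 -> out-of-order
Step 4: SEND seq=1080 -> out-of-order
Step 5: SEND seq=1000 -> in-order
Step 6: SEND seq=1000 -> out-of-order

Answer: yes yes no no yes no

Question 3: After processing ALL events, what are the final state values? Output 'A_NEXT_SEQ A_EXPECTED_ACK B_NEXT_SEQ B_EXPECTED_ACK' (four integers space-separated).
After event 0: A_seq=1000 A_ack=7142 B_seq=7142 B_ack=1000
After event 1: A_seq=1000 A_ack=7172 B_seq=7172 B_ack=1000
After event 2: A_seq=1031 A_ack=7172 B_seq=7172 B_ack=1000
After event 3: A_seq=1080 A_ack=7172 B_seq=7172 B_ack=1000
After event 4: A_seq=1258 A_ack=7172 B_seq=7172 B_ack=1000
After event 5: A_seq=1258 A_ack=7172 B_seq=7172 B_ack=1258
After event 6: A_seq=1258 A_ack=7172 B_seq=7172 B_ack=1258

Answer: 1258 7172 7172 1258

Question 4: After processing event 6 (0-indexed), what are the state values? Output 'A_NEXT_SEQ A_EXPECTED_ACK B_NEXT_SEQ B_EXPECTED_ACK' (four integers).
After event 0: A_seq=1000 A_ack=7142 B_seq=7142 B_ack=1000
After event 1: A_seq=1000 A_ack=7172 B_seq=7172 B_ack=1000
After event 2: A_seq=1031 A_ack=7172 B_seq=7172 B_ack=1000
After event 3: A_seq=1080 A_ack=7172 B_seq=7172 B_ack=1000
After event 4: A_seq=1258 A_ack=7172 B_seq=7172 B_ack=1000
After event 5: A_seq=1258 A_ack=7172 B_seq=7172 B_ack=1258
After event 6: A_seq=1258 A_ack=7172 B_seq=7172 B_ack=1258

1258 7172 7172 1258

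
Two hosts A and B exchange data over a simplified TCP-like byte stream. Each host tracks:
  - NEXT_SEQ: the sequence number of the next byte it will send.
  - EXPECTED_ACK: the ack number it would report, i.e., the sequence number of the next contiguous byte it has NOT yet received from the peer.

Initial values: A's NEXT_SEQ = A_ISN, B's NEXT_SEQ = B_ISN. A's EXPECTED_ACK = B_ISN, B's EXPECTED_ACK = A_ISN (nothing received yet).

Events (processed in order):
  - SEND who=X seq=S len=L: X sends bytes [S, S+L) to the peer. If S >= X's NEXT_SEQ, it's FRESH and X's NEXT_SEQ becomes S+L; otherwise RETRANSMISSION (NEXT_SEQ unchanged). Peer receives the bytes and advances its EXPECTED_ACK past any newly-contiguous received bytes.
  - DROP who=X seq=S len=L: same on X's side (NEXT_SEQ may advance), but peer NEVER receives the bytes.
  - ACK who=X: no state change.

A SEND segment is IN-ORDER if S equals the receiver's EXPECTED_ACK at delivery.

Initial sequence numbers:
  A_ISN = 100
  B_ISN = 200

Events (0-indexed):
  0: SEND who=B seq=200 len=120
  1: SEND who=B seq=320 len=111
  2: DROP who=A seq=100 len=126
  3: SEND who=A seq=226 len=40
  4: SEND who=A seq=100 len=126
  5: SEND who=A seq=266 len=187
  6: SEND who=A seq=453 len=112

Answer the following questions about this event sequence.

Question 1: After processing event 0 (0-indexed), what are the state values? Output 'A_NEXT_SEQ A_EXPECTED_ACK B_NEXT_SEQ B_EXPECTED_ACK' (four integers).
After event 0: A_seq=100 A_ack=320 B_seq=320 B_ack=100

100 320 320 100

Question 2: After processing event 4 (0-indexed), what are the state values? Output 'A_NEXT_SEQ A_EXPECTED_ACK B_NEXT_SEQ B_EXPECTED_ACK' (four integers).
After event 0: A_seq=100 A_ack=320 B_seq=320 B_ack=100
After event 1: A_seq=100 A_ack=431 B_seq=431 B_ack=100
After event 2: A_seq=226 A_ack=431 B_seq=431 B_ack=100
After event 3: A_seq=266 A_ack=431 B_seq=431 B_ack=100
After event 4: A_seq=266 A_ack=431 B_seq=431 B_ack=266

266 431 431 266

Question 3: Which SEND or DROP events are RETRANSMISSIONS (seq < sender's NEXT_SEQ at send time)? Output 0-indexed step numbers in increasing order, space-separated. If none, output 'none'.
Step 0: SEND seq=200 -> fresh
Step 1: SEND seq=320 -> fresh
Step 2: DROP seq=100 -> fresh
Step 3: SEND seq=226 -> fresh
Step 4: SEND seq=100 -> retransmit
Step 5: SEND seq=266 -> fresh
Step 6: SEND seq=453 -> fresh

Answer: 4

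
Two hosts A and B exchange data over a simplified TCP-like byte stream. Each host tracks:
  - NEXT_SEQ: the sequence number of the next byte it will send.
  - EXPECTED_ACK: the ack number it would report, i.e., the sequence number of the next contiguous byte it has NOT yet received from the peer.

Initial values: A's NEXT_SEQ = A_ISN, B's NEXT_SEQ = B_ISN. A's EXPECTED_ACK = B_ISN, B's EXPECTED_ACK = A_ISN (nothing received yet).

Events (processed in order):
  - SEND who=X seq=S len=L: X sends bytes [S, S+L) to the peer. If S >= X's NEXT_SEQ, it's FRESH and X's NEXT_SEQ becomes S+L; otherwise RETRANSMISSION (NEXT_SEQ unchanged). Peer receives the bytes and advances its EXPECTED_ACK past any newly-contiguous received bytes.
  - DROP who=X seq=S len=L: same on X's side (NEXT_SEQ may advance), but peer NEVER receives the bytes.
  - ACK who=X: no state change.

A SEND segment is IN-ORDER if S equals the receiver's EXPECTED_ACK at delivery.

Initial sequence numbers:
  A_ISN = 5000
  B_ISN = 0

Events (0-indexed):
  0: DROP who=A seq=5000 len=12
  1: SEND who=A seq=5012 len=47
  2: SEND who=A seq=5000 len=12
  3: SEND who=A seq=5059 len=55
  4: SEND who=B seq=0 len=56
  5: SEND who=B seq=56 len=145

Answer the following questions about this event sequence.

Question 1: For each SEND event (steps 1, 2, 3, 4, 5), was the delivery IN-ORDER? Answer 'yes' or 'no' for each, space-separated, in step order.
Answer: no yes yes yes yes

Derivation:
Step 1: SEND seq=5012 -> out-of-order
Step 2: SEND seq=5000 -> in-order
Step 3: SEND seq=5059 -> in-order
Step 4: SEND seq=0 -> in-order
Step 5: SEND seq=56 -> in-order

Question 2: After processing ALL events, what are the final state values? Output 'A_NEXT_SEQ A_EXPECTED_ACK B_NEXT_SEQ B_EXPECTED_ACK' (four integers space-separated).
After event 0: A_seq=5012 A_ack=0 B_seq=0 B_ack=5000
After event 1: A_seq=5059 A_ack=0 B_seq=0 B_ack=5000
After event 2: A_seq=5059 A_ack=0 B_seq=0 B_ack=5059
After event 3: A_seq=5114 A_ack=0 B_seq=0 B_ack=5114
After event 4: A_seq=5114 A_ack=56 B_seq=56 B_ack=5114
After event 5: A_seq=5114 A_ack=201 B_seq=201 B_ack=5114

Answer: 5114 201 201 5114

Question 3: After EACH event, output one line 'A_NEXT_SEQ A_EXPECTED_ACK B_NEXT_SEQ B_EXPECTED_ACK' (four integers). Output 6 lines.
5012 0 0 5000
5059 0 0 5000
5059 0 0 5059
5114 0 0 5114
5114 56 56 5114
5114 201 201 5114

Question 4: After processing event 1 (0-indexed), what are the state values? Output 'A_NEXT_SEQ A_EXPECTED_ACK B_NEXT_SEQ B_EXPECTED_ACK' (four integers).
After event 0: A_seq=5012 A_ack=0 B_seq=0 B_ack=5000
After event 1: A_seq=5059 A_ack=0 B_seq=0 B_ack=5000

5059 0 0 5000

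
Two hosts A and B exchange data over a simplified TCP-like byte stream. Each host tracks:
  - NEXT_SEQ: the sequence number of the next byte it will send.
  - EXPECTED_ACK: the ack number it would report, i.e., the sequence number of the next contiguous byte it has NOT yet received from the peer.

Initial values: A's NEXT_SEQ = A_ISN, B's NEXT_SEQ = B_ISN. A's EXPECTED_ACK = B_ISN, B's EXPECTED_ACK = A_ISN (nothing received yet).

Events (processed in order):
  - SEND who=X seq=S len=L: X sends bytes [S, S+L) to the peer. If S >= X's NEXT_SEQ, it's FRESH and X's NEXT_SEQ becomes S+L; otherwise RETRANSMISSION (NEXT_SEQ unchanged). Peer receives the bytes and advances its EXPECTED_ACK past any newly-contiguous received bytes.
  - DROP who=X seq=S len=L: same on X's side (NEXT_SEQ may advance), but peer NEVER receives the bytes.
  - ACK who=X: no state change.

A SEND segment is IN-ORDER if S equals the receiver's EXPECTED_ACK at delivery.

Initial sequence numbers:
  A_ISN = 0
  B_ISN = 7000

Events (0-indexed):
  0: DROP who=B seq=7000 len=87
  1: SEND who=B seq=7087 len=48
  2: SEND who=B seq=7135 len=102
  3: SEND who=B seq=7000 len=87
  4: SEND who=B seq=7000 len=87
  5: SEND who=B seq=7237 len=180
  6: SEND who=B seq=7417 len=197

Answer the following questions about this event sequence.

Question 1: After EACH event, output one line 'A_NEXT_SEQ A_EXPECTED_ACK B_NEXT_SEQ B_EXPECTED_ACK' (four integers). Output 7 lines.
0 7000 7087 0
0 7000 7135 0
0 7000 7237 0
0 7237 7237 0
0 7237 7237 0
0 7417 7417 0
0 7614 7614 0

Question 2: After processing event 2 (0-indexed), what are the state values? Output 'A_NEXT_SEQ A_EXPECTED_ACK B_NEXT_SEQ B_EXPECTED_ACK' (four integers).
After event 0: A_seq=0 A_ack=7000 B_seq=7087 B_ack=0
After event 1: A_seq=0 A_ack=7000 B_seq=7135 B_ack=0
After event 2: A_seq=0 A_ack=7000 B_seq=7237 B_ack=0

0 7000 7237 0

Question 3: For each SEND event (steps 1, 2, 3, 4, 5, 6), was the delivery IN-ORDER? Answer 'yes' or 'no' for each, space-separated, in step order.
Answer: no no yes no yes yes

Derivation:
Step 1: SEND seq=7087 -> out-of-order
Step 2: SEND seq=7135 -> out-of-order
Step 3: SEND seq=7000 -> in-order
Step 4: SEND seq=7000 -> out-of-order
Step 5: SEND seq=7237 -> in-order
Step 6: SEND seq=7417 -> in-order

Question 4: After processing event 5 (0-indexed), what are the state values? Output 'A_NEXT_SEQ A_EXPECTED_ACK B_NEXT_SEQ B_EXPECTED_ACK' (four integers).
After event 0: A_seq=0 A_ack=7000 B_seq=7087 B_ack=0
After event 1: A_seq=0 A_ack=7000 B_seq=7135 B_ack=0
After event 2: A_seq=0 A_ack=7000 B_seq=7237 B_ack=0
After event 3: A_seq=0 A_ack=7237 B_seq=7237 B_ack=0
After event 4: A_seq=0 A_ack=7237 B_seq=7237 B_ack=0
After event 5: A_seq=0 A_ack=7417 B_seq=7417 B_ack=0

0 7417 7417 0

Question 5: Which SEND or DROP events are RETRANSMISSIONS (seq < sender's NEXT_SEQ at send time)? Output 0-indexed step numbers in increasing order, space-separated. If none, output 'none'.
Step 0: DROP seq=7000 -> fresh
Step 1: SEND seq=7087 -> fresh
Step 2: SEND seq=7135 -> fresh
Step 3: SEND seq=7000 -> retransmit
Step 4: SEND seq=7000 -> retransmit
Step 5: SEND seq=7237 -> fresh
Step 6: SEND seq=7417 -> fresh

Answer: 3 4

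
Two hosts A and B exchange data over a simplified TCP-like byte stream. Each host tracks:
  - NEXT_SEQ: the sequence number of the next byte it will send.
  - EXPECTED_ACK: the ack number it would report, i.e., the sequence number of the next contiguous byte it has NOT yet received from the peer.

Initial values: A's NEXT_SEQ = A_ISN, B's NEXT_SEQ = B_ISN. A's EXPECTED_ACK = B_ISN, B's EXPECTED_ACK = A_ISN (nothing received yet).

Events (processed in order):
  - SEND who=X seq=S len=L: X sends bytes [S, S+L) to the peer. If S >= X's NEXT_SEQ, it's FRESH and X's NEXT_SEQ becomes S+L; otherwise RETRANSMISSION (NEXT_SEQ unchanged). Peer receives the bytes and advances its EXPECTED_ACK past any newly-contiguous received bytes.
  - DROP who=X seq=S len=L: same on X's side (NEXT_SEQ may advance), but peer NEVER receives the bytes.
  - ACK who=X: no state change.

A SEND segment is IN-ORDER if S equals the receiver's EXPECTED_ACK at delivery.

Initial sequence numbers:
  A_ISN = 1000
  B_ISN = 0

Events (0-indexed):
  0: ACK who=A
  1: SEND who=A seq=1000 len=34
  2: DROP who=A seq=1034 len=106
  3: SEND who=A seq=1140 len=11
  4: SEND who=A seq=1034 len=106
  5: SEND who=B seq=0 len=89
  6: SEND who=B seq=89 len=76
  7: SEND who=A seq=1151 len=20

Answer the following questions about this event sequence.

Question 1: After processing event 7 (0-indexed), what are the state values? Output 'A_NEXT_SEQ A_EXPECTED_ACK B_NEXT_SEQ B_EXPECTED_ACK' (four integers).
After event 0: A_seq=1000 A_ack=0 B_seq=0 B_ack=1000
After event 1: A_seq=1034 A_ack=0 B_seq=0 B_ack=1034
After event 2: A_seq=1140 A_ack=0 B_seq=0 B_ack=1034
After event 3: A_seq=1151 A_ack=0 B_seq=0 B_ack=1034
After event 4: A_seq=1151 A_ack=0 B_seq=0 B_ack=1151
After event 5: A_seq=1151 A_ack=89 B_seq=89 B_ack=1151
After event 6: A_seq=1151 A_ack=165 B_seq=165 B_ack=1151
After event 7: A_seq=1171 A_ack=165 B_seq=165 B_ack=1171

1171 165 165 1171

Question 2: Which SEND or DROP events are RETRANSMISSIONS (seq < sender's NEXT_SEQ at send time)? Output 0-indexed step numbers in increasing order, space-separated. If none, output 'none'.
Answer: 4

Derivation:
Step 1: SEND seq=1000 -> fresh
Step 2: DROP seq=1034 -> fresh
Step 3: SEND seq=1140 -> fresh
Step 4: SEND seq=1034 -> retransmit
Step 5: SEND seq=0 -> fresh
Step 6: SEND seq=89 -> fresh
Step 7: SEND seq=1151 -> fresh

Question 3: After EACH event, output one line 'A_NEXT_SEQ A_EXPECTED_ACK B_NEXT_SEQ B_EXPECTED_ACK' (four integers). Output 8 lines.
1000 0 0 1000
1034 0 0 1034
1140 0 0 1034
1151 0 0 1034
1151 0 0 1151
1151 89 89 1151
1151 165 165 1151
1171 165 165 1171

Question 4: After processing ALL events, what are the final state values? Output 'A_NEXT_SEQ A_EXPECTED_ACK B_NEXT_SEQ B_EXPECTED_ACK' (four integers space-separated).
After event 0: A_seq=1000 A_ack=0 B_seq=0 B_ack=1000
After event 1: A_seq=1034 A_ack=0 B_seq=0 B_ack=1034
After event 2: A_seq=1140 A_ack=0 B_seq=0 B_ack=1034
After event 3: A_seq=1151 A_ack=0 B_seq=0 B_ack=1034
After event 4: A_seq=1151 A_ack=0 B_seq=0 B_ack=1151
After event 5: A_seq=1151 A_ack=89 B_seq=89 B_ack=1151
After event 6: A_seq=1151 A_ack=165 B_seq=165 B_ack=1151
After event 7: A_seq=1171 A_ack=165 B_seq=165 B_ack=1171

Answer: 1171 165 165 1171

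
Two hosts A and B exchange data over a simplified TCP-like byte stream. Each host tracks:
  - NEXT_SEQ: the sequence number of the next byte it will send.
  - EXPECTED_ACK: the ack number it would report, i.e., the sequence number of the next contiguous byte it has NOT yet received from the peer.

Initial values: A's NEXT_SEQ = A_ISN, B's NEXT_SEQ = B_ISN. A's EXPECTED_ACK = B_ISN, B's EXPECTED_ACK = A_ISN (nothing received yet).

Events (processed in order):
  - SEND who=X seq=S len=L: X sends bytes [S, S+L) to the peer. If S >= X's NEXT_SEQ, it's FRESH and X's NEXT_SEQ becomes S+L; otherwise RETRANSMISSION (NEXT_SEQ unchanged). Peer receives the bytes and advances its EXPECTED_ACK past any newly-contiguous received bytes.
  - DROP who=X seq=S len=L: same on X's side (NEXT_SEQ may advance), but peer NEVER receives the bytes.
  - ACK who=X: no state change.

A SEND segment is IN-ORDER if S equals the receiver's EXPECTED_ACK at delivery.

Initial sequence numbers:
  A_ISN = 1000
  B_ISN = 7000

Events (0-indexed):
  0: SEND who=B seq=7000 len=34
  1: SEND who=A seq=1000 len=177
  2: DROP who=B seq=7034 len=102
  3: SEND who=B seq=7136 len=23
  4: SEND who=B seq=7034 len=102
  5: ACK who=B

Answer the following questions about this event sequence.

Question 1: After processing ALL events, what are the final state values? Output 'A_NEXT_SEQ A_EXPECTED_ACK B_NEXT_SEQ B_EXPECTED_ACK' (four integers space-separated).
After event 0: A_seq=1000 A_ack=7034 B_seq=7034 B_ack=1000
After event 1: A_seq=1177 A_ack=7034 B_seq=7034 B_ack=1177
After event 2: A_seq=1177 A_ack=7034 B_seq=7136 B_ack=1177
After event 3: A_seq=1177 A_ack=7034 B_seq=7159 B_ack=1177
After event 4: A_seq=1177 A_ack=7159 B_seq=7159 B_ack=1177
After event 5: A_seq=1177 A_ack=7159 B_seq=7159 B_ack=1177

Answer: 1177 7159 7159 1177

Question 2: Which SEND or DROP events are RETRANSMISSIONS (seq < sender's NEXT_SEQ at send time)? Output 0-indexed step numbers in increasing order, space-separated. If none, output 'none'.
Step 0: SEND seq=7000 -> fresh
Step 1: SEND seq=1000 -> fresh
Step 2: DROP seq=7034 -> fresh
Step 3: SEND seq=7136 -> fresh
Step 4: SEND seq=7034 -> retransmit

Answer: 4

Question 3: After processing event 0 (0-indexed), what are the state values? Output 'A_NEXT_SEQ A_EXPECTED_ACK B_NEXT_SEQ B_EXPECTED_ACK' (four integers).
After event 0: A_seq=1000 A_ack=7034 B_seq=7034 B_ack=1000

1000 7034 7034 1000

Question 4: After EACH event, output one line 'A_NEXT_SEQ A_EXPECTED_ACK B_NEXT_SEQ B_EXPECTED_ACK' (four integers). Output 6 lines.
1000 7034 7034 1000
1177 7034 7034 1177
1177 7034 7136 1177
1177 7034 7159 1177
1177 7159 7159 1177
1177 7159 7159 1177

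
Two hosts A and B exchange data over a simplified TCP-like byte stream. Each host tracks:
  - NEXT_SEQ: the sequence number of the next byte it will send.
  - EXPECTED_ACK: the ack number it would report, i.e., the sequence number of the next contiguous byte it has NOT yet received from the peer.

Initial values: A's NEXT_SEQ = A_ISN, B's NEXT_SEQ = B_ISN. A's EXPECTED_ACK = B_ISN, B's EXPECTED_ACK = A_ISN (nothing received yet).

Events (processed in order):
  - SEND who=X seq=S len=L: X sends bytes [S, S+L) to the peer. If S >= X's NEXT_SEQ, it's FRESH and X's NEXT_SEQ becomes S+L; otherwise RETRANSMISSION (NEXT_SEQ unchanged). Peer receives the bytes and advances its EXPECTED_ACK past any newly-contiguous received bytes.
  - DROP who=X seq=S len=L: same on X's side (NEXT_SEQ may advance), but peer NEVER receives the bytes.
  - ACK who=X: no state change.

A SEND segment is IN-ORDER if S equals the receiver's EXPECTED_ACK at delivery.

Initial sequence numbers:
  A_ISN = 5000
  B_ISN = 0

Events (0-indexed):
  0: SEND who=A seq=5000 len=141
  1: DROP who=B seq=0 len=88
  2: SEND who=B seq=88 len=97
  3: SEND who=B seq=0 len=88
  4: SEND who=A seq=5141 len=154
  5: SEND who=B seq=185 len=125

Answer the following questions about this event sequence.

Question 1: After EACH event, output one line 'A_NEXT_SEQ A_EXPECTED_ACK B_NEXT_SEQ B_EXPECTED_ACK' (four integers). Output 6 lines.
5141 0 0 5141
5141 0 88 5141
5141 0 185 5141
5141 185 185 5141
5295 185 185 5295
5295 310 310 5295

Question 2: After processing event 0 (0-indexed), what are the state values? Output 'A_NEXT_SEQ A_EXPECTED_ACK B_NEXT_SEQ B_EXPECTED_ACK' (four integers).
After event 0: A_seq=5141 A_ack=0 B_seq=0 B_ack=5141

5141 0 0 5141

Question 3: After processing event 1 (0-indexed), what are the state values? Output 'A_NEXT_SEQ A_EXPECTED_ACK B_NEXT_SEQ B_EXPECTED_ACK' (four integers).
After event 0: A_seq=5141 A_ack=0 B_seq=0 B_ack=5141
After event 1: A_seq=5141 A_ack=0 B_seq=88 B_ack=5141

5141 0 88 5141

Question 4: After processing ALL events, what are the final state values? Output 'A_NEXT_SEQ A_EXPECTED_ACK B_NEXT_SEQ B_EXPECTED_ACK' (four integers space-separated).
Answer: 5295 310 310 5295

Derivation:
After event 0: A_seq=5141 A_ack=0 B_seq=0 B_ack=5141
After event 1: A_seq=5141 A_ack=0 B_seq=88 B_ack=5141
After event 2: A_seq=5141 A_ack=0 B_seq=185 B_ack=5141
After event 3: A_seq=5141 A_ack=185 B_seq=185 B_ack=5141
After event 4: A_seq=5295 A_ack=185 B_seq=185 B_ack=5295
After event 5: A_seq=5295 A_ack=310 B_seq=310 B_ack=5295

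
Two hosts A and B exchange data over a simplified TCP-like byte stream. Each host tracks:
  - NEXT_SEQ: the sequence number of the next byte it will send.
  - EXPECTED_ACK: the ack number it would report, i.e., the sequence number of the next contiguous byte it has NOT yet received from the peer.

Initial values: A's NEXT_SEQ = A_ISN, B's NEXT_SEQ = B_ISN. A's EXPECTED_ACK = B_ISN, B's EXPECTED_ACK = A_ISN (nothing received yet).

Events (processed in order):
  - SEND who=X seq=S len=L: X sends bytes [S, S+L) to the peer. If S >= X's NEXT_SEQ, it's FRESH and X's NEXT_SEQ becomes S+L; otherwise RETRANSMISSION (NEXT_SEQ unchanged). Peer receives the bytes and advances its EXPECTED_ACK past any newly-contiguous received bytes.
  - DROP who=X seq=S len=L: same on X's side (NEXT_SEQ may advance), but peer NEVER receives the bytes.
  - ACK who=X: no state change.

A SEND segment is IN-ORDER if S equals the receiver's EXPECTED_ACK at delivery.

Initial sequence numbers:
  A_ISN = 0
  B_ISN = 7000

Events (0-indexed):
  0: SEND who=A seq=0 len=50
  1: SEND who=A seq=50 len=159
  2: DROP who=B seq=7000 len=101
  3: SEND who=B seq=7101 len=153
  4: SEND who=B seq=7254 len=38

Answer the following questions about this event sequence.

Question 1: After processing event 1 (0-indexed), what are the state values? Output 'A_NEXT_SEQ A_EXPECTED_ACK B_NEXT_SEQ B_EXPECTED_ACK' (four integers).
After event 0: A_seq=50 A_ack=7000 B_seq=7000 B_ack=50
After event 1: A_seq=209 A_ack=7000 B_seq=7000 B_ack=209

209 7000 7000 209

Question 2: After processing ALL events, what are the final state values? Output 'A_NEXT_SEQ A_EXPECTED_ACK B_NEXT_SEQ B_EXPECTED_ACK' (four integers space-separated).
Answer: 209 7000 7292 209

Derivation:
After event 0: A_seq=50 A_ack=7000 B_seq=7000 B_ack=50
After event 1: A_seq=209 A_ack=7000 B_seq=7000 B_ack=209
After event 2: A_seq=209 A_ack=7000 B_seq=7101 B_ack=209
After event 3: A_seq=209 A_ack=7000 B_seq=7254 B_ack=209
After event 4: A_seq=209 A_ack=7000 B_seq=7292 B_ack=209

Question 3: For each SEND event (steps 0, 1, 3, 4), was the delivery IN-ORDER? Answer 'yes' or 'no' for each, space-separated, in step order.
Answer: yes yes no no

Derivation:
Step 0: SEND seq=0 -> in-order
Step 1: SEND seq=50 -> in-order
Step 3: SEND seq=7101 -> out-of-order
Step 4: SEND seq=7254 -> out-of-order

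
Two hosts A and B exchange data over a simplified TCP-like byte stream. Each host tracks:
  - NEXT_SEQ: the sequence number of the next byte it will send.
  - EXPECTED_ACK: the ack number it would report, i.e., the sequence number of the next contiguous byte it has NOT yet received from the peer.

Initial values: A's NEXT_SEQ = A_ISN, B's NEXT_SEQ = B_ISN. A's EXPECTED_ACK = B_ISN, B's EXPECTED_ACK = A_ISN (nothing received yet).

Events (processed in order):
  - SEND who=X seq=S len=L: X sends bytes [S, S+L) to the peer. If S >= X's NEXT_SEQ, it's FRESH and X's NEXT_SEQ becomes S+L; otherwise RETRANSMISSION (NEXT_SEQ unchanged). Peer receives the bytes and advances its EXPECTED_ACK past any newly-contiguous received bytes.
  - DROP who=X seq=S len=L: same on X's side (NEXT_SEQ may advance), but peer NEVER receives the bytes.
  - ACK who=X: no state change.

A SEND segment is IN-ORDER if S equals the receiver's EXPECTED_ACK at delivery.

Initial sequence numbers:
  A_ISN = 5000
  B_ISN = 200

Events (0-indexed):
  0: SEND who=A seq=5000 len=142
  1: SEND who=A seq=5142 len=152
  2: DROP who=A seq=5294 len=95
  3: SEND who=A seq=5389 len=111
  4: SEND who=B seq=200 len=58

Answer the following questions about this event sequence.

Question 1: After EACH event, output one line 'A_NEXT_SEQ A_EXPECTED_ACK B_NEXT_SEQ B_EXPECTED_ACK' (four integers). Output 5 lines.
5142 200 200 5142
5294 200 200 5294
5389 200 200 5294
5500 200 200 5294
5500 258 258 5294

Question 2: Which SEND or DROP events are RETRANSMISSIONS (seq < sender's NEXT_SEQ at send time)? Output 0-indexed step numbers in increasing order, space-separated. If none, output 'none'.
Answer: none

Derivation:
Step 0: SEND seq=5000 -> fresh
Step 1: SEND seq=5142 -> fresh
Step 2: DROP seq=5294 -> fresh
Step 3: SEND seq=5389 -> fresh
Step 4: SEND seq=200 -> fresh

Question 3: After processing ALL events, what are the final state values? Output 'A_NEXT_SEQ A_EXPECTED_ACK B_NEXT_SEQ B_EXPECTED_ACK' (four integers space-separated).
After event 0: A_seq=5142 A_ack=200 B_seq=200 B_ack=5142
After event 1: A_seq=5294 A_ack=200 B_seq=200 B_ack=5294
After event 2: A_seq=5389 A_ack=200 B_seq=200 B_ack=5294
After event 3: A_seq=5500 A_ack=200 B_seq=200 B_ack=5294
After event 4: A_seq=5500 A_ack=258 B_seq=258 B_ack=5294

Answer: 5500 258 258 5294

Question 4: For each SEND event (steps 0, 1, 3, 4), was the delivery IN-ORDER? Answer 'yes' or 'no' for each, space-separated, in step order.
Step 0: SEND seq=5000 -> in-order
Step 1: SEND seq=5142 -> in-order
Step 3: SEND seq=5389 -> out-of-order
Step 4: SEND seq=200 -> in-order

Answer: yes yes no yes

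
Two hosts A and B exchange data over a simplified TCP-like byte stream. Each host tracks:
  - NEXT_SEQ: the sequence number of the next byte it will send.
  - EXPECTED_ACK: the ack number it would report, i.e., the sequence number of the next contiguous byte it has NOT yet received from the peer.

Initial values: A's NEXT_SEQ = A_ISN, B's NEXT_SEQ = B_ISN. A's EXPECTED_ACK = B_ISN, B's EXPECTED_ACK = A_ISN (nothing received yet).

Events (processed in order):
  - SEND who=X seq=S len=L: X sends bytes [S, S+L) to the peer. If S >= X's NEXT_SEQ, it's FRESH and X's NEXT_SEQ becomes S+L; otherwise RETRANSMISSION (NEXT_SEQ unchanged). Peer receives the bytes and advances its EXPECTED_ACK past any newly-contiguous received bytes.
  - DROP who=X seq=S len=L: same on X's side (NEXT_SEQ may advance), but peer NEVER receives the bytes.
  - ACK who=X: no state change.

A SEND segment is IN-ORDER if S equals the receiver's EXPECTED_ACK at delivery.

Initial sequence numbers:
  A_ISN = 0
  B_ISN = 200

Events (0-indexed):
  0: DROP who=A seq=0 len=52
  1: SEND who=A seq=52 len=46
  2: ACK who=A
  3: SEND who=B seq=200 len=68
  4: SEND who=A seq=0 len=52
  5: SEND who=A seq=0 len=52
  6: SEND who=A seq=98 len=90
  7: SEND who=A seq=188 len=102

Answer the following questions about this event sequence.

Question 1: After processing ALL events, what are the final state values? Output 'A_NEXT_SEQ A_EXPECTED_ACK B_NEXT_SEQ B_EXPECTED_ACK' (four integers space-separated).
After event 0: A_seq=52 A_ack=200 B_seq=200 B_ack=0
After event 1: A_seq=98 A_ack=200 B_seq=200 B_ack=0
After event 2: A_seq=98 A_ack=200 B_seq=200 B_ack=0
After event 3: A_seq=98 A_ack=268 B_seq=268 B_ack=0
After event 4: A_seq=98 A_ack=268 B_seq=268 B_ack=98
After event 5: A_seq=98 A_ack=268 B_seq=268 B_ack=98
After event 6: A_seq=188 A_ack=268 B_seq=268 B_ack=188
After event 7: A_seq=290 A_ack=268 B_seq=268 B_ack=290

Answer: 290 268 268 290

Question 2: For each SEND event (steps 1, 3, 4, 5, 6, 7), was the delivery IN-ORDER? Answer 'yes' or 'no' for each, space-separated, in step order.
Step 1: SEND seq=52 -> out-of-order
Step 3: SEND seq=200 -> in-order
Step 4: SEND seq=0 -> in-order
Step 5: SEND seq=0 -> out-of-order
Step 6: SEND seq=98 -> in-order
Step 7: SEND seq=188 -> in-order

Answer: no yes yes no yes yes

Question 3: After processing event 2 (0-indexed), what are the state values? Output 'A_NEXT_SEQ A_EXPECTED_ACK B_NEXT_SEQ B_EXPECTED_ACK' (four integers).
After event 0: A_seq=52 A_ack=200 B_seq=200 B_ack=0
After event 1: A_seq=98 A_ack=200 B_seq=200 B_ack=0
After event 2: A_seq=98 A_ack=200 B_seq=200 B_ack=0

98 200 200 0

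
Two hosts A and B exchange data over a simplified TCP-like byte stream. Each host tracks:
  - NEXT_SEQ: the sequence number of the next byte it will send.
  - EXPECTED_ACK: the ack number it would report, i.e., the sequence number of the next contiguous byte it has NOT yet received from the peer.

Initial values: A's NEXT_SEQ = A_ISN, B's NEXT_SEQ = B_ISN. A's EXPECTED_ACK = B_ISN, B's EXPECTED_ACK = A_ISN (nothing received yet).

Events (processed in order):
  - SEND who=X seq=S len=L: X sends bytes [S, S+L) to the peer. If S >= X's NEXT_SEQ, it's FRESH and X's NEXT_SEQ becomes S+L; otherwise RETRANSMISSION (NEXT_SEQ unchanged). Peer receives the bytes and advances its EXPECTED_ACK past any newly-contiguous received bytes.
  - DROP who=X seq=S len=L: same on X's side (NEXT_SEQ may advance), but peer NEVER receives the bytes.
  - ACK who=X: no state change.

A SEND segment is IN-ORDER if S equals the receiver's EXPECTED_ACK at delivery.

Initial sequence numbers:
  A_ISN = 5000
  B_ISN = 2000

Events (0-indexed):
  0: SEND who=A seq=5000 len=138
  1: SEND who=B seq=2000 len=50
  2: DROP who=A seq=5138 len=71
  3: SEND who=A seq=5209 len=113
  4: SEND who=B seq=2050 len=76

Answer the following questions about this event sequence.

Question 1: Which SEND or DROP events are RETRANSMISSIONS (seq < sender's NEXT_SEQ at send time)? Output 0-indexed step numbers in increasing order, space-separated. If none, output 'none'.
Answer: none

Derivation:
Step 0: SEND seq=5000 -> fresh
Step 1: SEND seq=2000 -> fresh
Step 2: DROP seq=5138 -> fresh
Step 3: SEND seq=5209 -> fresh
Step 4: SEND seq=2050 -> fresh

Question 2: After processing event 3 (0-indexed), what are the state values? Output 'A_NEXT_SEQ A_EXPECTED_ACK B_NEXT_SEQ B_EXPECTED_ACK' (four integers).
After event 0: A_seq=5138 A_ack=2000 B_seq=2000 B_ack=5138
After event 1: A_seq=5138 A_ack=2050 B_seq=2050 B_ack=5138
After event 2: A_seq=5209 A_ack=2050 B_seq=2050 B_ack=5138
After event 3: A_seq=5322 A_ack=2050 B_seq=2050 B_ack=5138

5322 2050 2050 5138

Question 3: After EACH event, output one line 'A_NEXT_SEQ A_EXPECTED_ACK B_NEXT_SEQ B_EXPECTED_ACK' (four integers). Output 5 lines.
5138 2000 2000 5138
5138 2050 2050 5138
5209 2050 2050 5138
5322 2050 2050 5138
5322 2126 2126 5138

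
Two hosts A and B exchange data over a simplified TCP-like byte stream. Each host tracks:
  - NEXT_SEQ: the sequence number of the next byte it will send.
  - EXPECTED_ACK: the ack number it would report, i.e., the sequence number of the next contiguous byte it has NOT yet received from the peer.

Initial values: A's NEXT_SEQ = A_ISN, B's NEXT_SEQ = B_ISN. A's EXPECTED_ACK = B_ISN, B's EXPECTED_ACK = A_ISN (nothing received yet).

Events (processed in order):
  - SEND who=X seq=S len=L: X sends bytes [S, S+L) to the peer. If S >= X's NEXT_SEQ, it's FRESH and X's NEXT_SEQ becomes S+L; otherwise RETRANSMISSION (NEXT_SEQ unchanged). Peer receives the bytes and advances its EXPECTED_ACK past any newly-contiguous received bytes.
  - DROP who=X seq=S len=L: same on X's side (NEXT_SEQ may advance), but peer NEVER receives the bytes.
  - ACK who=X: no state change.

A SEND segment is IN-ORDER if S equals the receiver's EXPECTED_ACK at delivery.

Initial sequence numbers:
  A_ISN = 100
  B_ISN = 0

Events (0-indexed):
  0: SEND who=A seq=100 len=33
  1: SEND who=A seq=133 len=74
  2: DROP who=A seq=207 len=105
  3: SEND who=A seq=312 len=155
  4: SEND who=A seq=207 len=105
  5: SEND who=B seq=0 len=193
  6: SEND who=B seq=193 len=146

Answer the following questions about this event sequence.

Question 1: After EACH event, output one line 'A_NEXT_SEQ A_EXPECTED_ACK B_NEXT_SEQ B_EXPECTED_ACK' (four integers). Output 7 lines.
133 0 0 133
207 0 0 207
312 0 0 207
467 0 0 207
467 0 0 467
467 193 193 467
467 339 339 467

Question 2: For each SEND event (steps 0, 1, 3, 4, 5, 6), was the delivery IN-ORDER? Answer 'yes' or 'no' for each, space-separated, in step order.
Answer: yes yes no yes yes yes

Derivation:
Step 0: SEND seq=100 -> in-order
Step 1: SEND seq=133 -> in-order
Step 3: SEND seq=312 -> out-of-order
Step 4: SEND seq=207 -> in-order
Step 5: SEND seq=0 -> in-order
Step 6: SEND seq=193 -> in-order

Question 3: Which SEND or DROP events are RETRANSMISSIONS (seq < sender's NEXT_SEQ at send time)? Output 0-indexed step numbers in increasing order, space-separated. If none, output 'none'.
Step 0: SEND seq=100 -> fresh
Step 1: SEND seq=133 -> fresh
Step 2: DROP seq=207 -> fresh
Step 3: SEND seq=312 -> fresh
Step 4: SEND seq=207 -> retransmit
Step 5: SEND seq=0 -> fresh
Step 6: SEND seq=193 -> fresh

Answer: 4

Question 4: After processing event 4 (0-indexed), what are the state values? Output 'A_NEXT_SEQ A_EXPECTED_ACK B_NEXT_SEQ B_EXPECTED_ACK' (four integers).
After event 0: A_seq=133 A_ack=0 B_seq=0 B_ack=133
After event 1: A_seq=207 A_ack=0 B_seq=0 B_ack=207
After event 2: A_seq=312 A_ack=0 B_seq=0 B_ack=207
After event 3: A_seq=467 A_ack=0 B_seq=0 B_ack=207
After event 4: A_seq=467 A_ack=0 B_seq=0 B_ack=467

467 0 0 467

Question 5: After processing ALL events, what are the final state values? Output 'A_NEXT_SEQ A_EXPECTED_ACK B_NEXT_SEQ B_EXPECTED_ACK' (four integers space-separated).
After event 0: A_seq=133 A_ack=0 B_seq=0 B_ack=133
After event 1: A_seq=207 A_ack=0 B_seq=0 B_ack=207
After event 2: A_seq=312 A_ack=0 B_seq=0 B_ack=207
After event 3: A_seq=467 A_ack=0 B_seq=0 B_ack=207
After event 4: A_seq=467 A_ack=0 B_seq=0 B_ack=467
After event 5: A_seq=467 A_ack=193 B_seq=193 B_ack=467
After event 6: A_seq=467 A_ack=339 B_seq=339 B_ack=467

Answer: 467 339 339 467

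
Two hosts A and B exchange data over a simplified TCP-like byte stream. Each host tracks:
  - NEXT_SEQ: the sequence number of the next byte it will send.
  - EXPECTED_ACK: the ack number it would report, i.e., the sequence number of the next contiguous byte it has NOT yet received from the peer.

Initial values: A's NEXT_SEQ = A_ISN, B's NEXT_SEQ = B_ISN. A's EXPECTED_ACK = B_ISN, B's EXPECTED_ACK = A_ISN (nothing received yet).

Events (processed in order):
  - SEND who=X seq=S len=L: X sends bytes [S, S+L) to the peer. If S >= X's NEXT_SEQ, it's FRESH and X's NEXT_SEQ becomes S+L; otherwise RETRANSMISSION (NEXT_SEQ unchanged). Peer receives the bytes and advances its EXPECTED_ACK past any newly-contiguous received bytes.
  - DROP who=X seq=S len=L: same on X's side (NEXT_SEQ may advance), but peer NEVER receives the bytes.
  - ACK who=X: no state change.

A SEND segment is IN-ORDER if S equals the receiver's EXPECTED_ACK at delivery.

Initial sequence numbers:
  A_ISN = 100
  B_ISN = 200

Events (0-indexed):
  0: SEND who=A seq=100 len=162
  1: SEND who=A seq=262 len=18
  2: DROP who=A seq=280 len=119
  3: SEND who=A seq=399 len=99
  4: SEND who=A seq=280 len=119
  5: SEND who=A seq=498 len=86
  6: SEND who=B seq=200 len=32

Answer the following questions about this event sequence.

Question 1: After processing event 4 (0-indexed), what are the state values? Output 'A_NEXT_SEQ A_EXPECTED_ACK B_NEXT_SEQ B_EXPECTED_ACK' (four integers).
After event 0: A_seq=262 A_ack=200 B_seq=200 B_ack=262
After event 1: A_seq=280 A_ack=200 B_seq=200 B_ack=280
After event 2: A_seq=399 A_ack=200 B_seq=200 B_ack=280
After event 3: A_seq=498 A_ack=200 B_seq=200 B_ack=280
After event 4: A_seq=498 A_ack=200 B_seq=200 B_ack=498

498 200 200 498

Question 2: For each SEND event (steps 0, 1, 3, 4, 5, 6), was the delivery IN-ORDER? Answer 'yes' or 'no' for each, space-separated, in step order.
Step 0: SEND seq=100 -> in-order
Step 1: SEND seq=262 -> in-order
Step 3: SEND seq=399 -> out-of-order
Step 4: SEND seq=280 -> in-order
Step 5: SEND seq=498 -> in-order
Step 6: SEND seq=200 -> in-order

Answer: yes yes no yes yes yes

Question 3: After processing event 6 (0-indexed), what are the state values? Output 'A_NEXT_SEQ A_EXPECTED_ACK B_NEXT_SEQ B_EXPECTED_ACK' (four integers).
After event 0: A_seq=262 A_ack=200 B_seq=200 B_ack=262
After event 1: A_seq=280 A_ack=200 B_seq=200 B_ack=280
After event 2: A_seq=399 A_ack=200 B_seq=200 B_ack=280
After event 3: A_seq=498 A_ack=200 B_seq=200 B_ack=280
After event 4: A_seq=498 A_ack=200 B_seq=200 B_ack=498
After event 5: A_seq=584 A_ack=200 B_seq=200 B_ack=584
After event 6: A_seq=584 A_ack=232 B_seq=232 B_ack=584

584 232 232 584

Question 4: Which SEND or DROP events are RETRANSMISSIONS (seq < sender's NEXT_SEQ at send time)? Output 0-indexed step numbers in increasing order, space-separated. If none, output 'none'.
Answer: 4

Derivation:
Step 0: SEND seq=100 -> fresh
Step 1: SEND seq=262 -> fresh
Step 2: DROP seq=280 -> fresh
Step 3: SEND seq=399 -> fresh
Step 4: SEND seq=280 -> retransmit
Step 5: SEND seq=498 -> fresh
Step 6: SEND seq=200 -> fresh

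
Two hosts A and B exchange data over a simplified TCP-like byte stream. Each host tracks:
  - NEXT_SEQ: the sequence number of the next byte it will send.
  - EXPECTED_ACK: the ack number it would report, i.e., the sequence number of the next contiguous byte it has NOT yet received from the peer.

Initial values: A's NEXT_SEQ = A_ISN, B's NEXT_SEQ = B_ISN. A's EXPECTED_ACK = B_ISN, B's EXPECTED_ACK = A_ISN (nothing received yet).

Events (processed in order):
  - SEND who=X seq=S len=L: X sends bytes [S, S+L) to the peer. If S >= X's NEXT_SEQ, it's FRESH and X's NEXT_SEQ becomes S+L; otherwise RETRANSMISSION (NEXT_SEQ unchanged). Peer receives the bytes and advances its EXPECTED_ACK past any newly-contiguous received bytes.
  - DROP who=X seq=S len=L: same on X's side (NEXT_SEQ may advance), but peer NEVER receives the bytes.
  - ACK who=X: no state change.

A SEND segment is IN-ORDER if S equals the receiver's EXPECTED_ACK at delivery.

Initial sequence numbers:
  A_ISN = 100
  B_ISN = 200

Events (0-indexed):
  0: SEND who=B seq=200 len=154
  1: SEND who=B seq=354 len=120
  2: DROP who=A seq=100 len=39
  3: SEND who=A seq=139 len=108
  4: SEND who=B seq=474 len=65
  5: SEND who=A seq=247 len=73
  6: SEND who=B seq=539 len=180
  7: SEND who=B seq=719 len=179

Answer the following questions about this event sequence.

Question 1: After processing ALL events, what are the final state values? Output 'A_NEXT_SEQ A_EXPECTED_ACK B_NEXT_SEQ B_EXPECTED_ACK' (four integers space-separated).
After event 0: A_seq=100 A_ack=354 B_seq=354 B_ack=100
After event 1: A_seq=100 A_ack=474 B_seq=474 B_ack=100
After event 2: A_seq=139 A_ack=474 B_seq=474 B_ack=100
After event 3: A_seq=247 A_ack=474 B_seq=474 B_ack=100
After event 4: A_seq=247 A_ack=539 B_seq=539 B_ack=100
After event 5: A_seq=320 A_ack=539 B_seq=539 B_ack=100
After event 6: A_seq=320 A_ack=719 B_seq=719 B_ack=100
After event 7: A_seq=320 A_ack=898 B_seq=898 B_ack=100

Answer: 320 898 898 100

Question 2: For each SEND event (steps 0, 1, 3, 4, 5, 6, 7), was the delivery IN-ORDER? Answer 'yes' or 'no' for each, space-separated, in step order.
Answer: yes yes no yes no yes yes

Derivation:
Step 0: SEND seq=200 -> in-order
Step 1: SEND seq=354 -> in-order
Step 3: SEND seq=139 -> out-of-order
Step 4: SEND seq=474 -> in-order
Step 5: SEND seq=247 -> out-of-order
Step 6: SEND seq=539 -> in-order
Step 7: SEND seq=719 -> in-order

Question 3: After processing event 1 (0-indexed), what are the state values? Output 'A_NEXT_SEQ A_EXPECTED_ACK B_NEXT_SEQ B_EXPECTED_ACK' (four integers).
After event 0: A_seq=100 A_ack=354 B_seq=354 B_ack=100
After event 1: A_seq=100 A_ack=474 B_seq=474 B_ack=100

100 474 474 100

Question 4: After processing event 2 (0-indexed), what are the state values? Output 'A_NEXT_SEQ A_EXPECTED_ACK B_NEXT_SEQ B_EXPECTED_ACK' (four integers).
After event 0: A_seq=100 A_ack=354 B_seq=354 B_ack=100
After event 1: A_seq=100 A_ack=474 B_seq=474 B_ack=100
After event 2: A_seq=139 A_ack=474 B_seq=474 B_ack=100

139 474 474 100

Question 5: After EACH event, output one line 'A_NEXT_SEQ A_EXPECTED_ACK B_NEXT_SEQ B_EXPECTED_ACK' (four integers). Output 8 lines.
100 354 354 100
100 474 474 100
139 474 474 100
247 474 474 100
247 539 539 100
320 539 539 100
320 719 719 100
320 898 898 100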